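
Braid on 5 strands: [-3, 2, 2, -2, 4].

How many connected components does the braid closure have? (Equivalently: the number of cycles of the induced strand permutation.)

Track the strand permutation on 5 strands, starting from identity.
  step 1: s3^-1 swaps positions 3,4 -> [1 2 4 3 5]
  step 2: s2 swaps positions 2,3 -> [1 4 2 3 5]
  step 3: s2 swaps positions 2,3 -> [1 2 4 3 5]
  step 4: s2^-1 swaps positions 2,3 -> [1 4 2 3 5]
  step 5: s4 swaps positions 4,5 -> [1 4 2 5 3]
Final permutation (position -> original strand): [1 4 2 5 3]
Closure components = cycle count of this permutation = 2.

Answer: 2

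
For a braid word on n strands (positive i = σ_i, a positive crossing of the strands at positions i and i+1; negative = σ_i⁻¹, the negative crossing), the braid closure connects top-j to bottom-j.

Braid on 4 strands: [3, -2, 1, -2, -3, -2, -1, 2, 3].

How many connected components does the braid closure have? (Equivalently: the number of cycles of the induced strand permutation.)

Track the strand permutation on 4 strands, starting from identity.
  step 1: s3 swaps positions 3,4 -> [1 2 4 3]
  step 2: s2^-1 swaps positions 2,3 -> [1 4 2 3]
  step 3: s1 swaps positions 1,2 -> [4 1 2 3]
  step 4: s2^-1 swaps positions 2,3 -> [4 2 1 3]
  step 5: s3^-1 swaps positions 3,4 -> [4 2 3 1]
  step 6: s2^-1 swaps positions 2,3 -> [4 3 2 1]
  step 7: s1^-1 swaps positions 1,2 -> [3 4 2 1]
  step 8: s2 swaps positions 2,3 -> [3 2 4 1]
  step 9: s3 swaps positions 3,4 -> [3 2 1 4]
Final permutation (position -> original strand): [3 2 1 4]
Closure components = cycle count of this permutation = 3.

Answer: 3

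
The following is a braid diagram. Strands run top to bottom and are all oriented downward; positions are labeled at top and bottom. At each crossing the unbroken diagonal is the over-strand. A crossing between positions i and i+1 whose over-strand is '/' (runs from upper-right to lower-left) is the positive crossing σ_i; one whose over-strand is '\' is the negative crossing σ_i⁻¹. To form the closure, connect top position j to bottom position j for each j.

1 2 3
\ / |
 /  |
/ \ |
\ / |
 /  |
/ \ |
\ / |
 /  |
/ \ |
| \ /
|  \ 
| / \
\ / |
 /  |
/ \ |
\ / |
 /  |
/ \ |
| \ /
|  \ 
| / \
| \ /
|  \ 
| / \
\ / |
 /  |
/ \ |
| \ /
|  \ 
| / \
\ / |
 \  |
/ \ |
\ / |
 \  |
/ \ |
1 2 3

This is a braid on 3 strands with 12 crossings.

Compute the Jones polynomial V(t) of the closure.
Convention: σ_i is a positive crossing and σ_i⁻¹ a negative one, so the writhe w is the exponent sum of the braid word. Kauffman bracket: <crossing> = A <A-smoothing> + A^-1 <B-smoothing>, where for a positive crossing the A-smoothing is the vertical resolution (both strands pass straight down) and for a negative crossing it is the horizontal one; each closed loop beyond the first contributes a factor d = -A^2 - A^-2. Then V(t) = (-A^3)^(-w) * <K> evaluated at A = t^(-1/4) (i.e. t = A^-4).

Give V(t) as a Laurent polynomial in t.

Reading the diagram top to bottom ('/'-over between positions i,i+1 = s_i, '\'-over = s_i^-1): braid word = s1 s1 s1 s2^-1 s1 s1 s2^-1 s2^-1 s1 s2^-1 s1^-1 s1^-1.
The presented braid s1 s1 s1 s2^-1 s1 s1 s2^-1 s2^-1 s1 s2^-1 s1^-1 s1^-1 on 3 strands reduces by inverse Markov moves (closure unchanged at each step):
  Deconjugate: the word is γ·β·γ⁻¹ with γ = s1 s1 (prefix) and γ⁻¹ = s1^-1 s1^-1 (suffix); strip both.
Reduced to β = s1 s2^-1 s1 s1 s2^-1 s2^-1 s1 s2^-1 on 3 strands, 8 crossings.
Compute on β:
Braid: s1 s2^-1 s1 s1 s2^-1 s2^-1 s1 s2^-1 on 3 strands, 8 crossings.
Writhe w = (#positive) - (#negative) = 4 - 4 = 0.
Enumerate smoothing states for the bracket polynomial. There are 2^8 = 256 states.
For each crossing: s=0 is the vertical smoothing, s=1 horizontal. Crossing k contributes A^(sign_k * (1 - 2*s_k)); loop factor d = -A^2 - A^-2.
Tabulate the states by total A-exponent and number of loops L (A-exp: L × count):
  A^8: L=5 ×1
  A^6: L=4 ×8
  A^4: L=3 ×27, L=5 ×1
  A^2: L=2 ×47, L=4 ×9
  A^0: L=1 ×37, L=3 ×32, L=5 ×1
  A^-2: L=2 ×47, L=4 ×9
  A^-4: L=3 ×27, L=5 ×1
  A^-6: L=4 ×8
  A^-8: L=5 ×1
Each group contributes A^e * Σ count * d^(L-1):
Powers of d = -A^2 - A^-2: d^2 = A^4 + 2 + A^-4; d^3 = -A^6 - 3*A^2 - 3*A^-2 - A^-6; d^4 = A^8 + 4*A^4 + 6 + 4*A^-4 + A^-8.
  A^8 * (d^4) = A^16 + 4*A^12 + 6*A^8 + 4*A^4 + 1
  A^6 * (8*d^3) = -8*A^12 - 24*A^8 - 24*A^4 - 8
  A^4 * (27*d^2 + d^4) = A^12 + 31*A^8 + 60*A^4 + 31 + A^-4
  A^2 * (47*d + 9*d^3) = -9*A^8 - 74*A^4 - 74 - 9*A^-4
  A^0 * (37 + 32*d^2 + d^4) = A^8 + 36*A^4 + 107 + 36*A^-4 + A^-8
  A^-2 * (47*d + 9*d^3) = -9*A^4 - 74 - 74*A^-4 - 9*A^-8
  A^-4 * (27*d^2 + d^4) = A^4 + 31 + 60*A^-4 + 31*A^-8 + A^-12
  A^-6 * (8*d^3) = -8 - 24*A^-4 - 24*A^-8 - 8*A^-12
  A^-8 * (d^4) = 1 + 4*A^-4 + 6*A^-8 + 4*A^-12 + A^-16
Summing the groups: <K> = A^16 - 3*A^12 + 5*A^8 - 6*A^4 + 7 - 6*A^-4 + 5*A^-8 - 3*A^-12 + A^-16
Normalise by the writhe: (-A^3)^(-w) = (-A^3)^(0) = 1, so f(A) = 1 * <K> = A^16 - 3*A^12 + 5*A^8 - 6*A^4 + 7 - 6*A^-4 + 5*A^-8 - 3*A^-12 + A^-16.
Substitute A = t^(-1/4), i.e. A^e → t^(-e/4): V(t) = t^4 - 3*t^3 + 5*t^2 - 6*t + 7 - 6*t^-1 + 5*t^-2 - 3*t^-3 + t^-4

Answer: t^4 - 3*t^3 + 5*t^2 - 6*t + 7 - 6*t^-1 + 5*t^-2 - 3*t^-3 + t^-4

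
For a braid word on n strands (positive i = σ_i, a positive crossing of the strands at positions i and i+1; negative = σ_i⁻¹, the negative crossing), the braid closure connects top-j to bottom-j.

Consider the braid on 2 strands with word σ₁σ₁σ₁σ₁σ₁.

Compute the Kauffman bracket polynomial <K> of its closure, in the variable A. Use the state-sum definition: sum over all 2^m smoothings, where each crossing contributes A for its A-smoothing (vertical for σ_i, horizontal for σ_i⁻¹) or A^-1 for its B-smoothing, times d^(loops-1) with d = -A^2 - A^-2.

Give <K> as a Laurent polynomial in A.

-A^7 - A^-1 + A^-5 - A^-9 + A^-13

Derivation:
Braid: s1 s1 s1 s1 s1 on 2 strands, 5 crossings.
Writhe w = (#positive) - (#negative) = 5 - 0 = 5.
Computing the Kauffman bracket via state sum. There are 2^5 = 32 states.
Smooth each crossing (0=||, 1=⌣⌢); contribution A^(Σ sign_k(1-2s_k)) * d^(L-1).
  state 00000: A-exp=+5, loops=2, term = A^5 * d^1
  state 00001: A-exp=+3, loops=1, term = A^3 * d^0
  state 00010: A-exp=+3, loops=1, term = A^3 * d^0
  state 00011: A-exp=+1, loops=2, term = A^1 * d^1
  state 00100: A-exp=+3, loops=1, term = A^3 * d^0
  state 00101: A-exp=+1, loops=2, term = A^1 * d^1
  state 00110: A-exp=+1, loops=2, term = A^1 * d^1
  state 00111: A-exp=-1, loops=3, term = A^-1 * d^2
  state 01000: A-exp=+3, loops=1, term = A^3 * d^0
  state 01001: A-exp=+1, loops=2, term = A^1 * d^1
  state 01010: A-exp=+1, loops=2, term = A^1 * d^1
  state 01011: A-exp=-1, loops=3, term = A^-1 * d^2
  state 01100: A-exp=+1, loops=2, term = A^1 * d^1
  state 01101: A-exp=-1, loops=3, term = A^-1 * d^2
  state 01110: A-exp=-1, loops=3, term = A^-1 * d^2
  state 01111: A-exp=-3, loops=4, term = A^-3 * d^3
  state 10000: A-exp=+3, loops=1, term = A^3 * d^0
  state 10001: A-exp=+1, loops=2, term = A^1 * d^1
  state 10010: A-exp=+1, loops=2, term = A^1 * d^1
  state 10011: A-exp=-1, loops=3, term = A^-1 * d^2
  state 10100: A-exp=+1, loops=2, term = A^1 * d^1
  state 10101: A-exp=-1, loops=3, term = A^-1 * d^2
  state 10110: A-exp=-1, loops=3, term = A^-1 * d^2
  state 10111: A-exp=-3, loops=4, term = A^-3 * d^3
  state 11000: A-exp=+1, loops=2, term = A^1 * d^1
  state 11001: A-exp=-1, loops=3, term = A^-1 * d^2
  state 11010: A-exp=-1, loops=3, term = A^-1 * d^2
  state 11011: A-exp=-3, loops=4, term = A^-3 * d^3
  state 11100: A-exp=-1, loops=3, term = A^-1 * d^2
  state 11101: A-exp=-3, loops=4, term = A^-3 * d^3
  state 11110: A-exp=-3, loops=4, term = A^-3 * d^3
  state 11111: A-exp=-5, loops=5, term = A^-5 * d^4
Collect the terms by A-exponent (count of states per loop number):
Powers of d = -A^2 - A^-2: d^2 = A^4 + 2 + A^-4; d^3 = -A^6 - 3*A^2 - 3*A^-2 - A^-6; d^4 = A^8 + 4*A^4 + 6 + 4*A^-4 + A^-8.
  A^5 * (d) = -A^7 - A^3
  A^3 * (5) = 5*A^3
  A^1 * (10*d) = -10*A^3 - 10*A^-1
  A^-1 * (10*d^2) = 10*A^3 + 20*A^-1 + 10*A^-5
  A^-3 * (5*d^3) = -5*A^3 - 15*A^-1 - 15*A^-5 - 5*A^-9
  A^-5 * (d^4) = A^3 + 4*A^-1 + 6*A^-5 + 4*A^-9 + A^-13
Summing the groups: <K> = -A^7 - A^-1 + A^-5 - A^-9 + A^-13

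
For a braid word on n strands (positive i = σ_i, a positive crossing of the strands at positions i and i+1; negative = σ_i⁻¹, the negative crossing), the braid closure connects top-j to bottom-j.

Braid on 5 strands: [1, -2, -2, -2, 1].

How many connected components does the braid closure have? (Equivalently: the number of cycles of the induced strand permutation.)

Track the strand permutation on 5 strands, starting from identity.
  step 1: s1 swaps positions 1,2 -> [2 1 3 4 5]
  step 2: s2^-1 swaps positions 2,3 -> [2 3 1 4 5]
  step 3: s2^-1 swaps positions 2,3 -> [2 1 3 4 5]
  step 4: s2^-1 swaps positions 2,3 -> [2 3 1 4 5]
  step 5: s1 swaps positions 1,2 -> [3 2 1 4 5]
Final permutation (position -> original strand): [3 2 1 4 5]
Closure components = cycle count of this permutation = 4.

Answer: 4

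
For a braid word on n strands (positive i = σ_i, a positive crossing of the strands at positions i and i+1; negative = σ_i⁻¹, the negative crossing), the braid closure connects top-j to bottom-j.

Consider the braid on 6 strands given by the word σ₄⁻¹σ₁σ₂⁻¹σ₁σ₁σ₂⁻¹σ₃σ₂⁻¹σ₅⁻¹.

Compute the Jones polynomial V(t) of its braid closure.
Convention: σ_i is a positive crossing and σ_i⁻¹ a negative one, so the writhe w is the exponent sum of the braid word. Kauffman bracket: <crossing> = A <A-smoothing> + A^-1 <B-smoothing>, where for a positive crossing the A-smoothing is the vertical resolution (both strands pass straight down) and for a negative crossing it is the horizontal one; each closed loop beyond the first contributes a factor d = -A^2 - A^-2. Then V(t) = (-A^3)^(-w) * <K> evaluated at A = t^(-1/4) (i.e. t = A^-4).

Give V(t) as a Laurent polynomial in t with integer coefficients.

The presented braid s4^-1 s1 s2^-1 s1 s1 s2^-1 s3 s2^-1 s5^-1 on 6 strands reduces by inverse Markov moves (closure unchanged at each step):
  Destabilize: the word has the form β·s5^-1 where s5^-1 occurs only as the final letter (β ∈ B_5); drop it and the last strand → 5 strands.
Reduced to β = s4^-1 s1 s2^-1 s1 s1 s2^-1 s3 s2^-1 on 5 strands, 8 crossings.
Compute on β:
Braid: s4^-1 s1 s2^-1 s1 s1 s2^-1 s3 s2^-1 on 5 strands, 8 crossings.
Writhe w = (#positive) - (#negative) = 4 - 4 = 0.
Computing the Kauffman bracket via state sum. There are 2^8 = 256 states.
Each crossing splits two ways (0=vertical, 1=horizontal). The state's weight is A^(#A-smoothings - #B-smoothings) * d^(loops - 1).
Tabulate the states by total A-exponent and number of loops L (A-exp: L × count):
  A^8: L=5 ×1
  A^6: L=4 ×7, L=6 ×1
  A^4: L=3 ×20, L=5 ×8
  A^2: L=2 ×27, L=4 ×28, L=6 ×1
  A^0: L=1 ×13, L=3 ×48, L=5 ×9
  A^-2: L=2 ×27, L=4 ×28, L=6 ×1
  A^-4: L=3 ×20, L=5 ×8
  A^-6: L=4 ×7, L=6 ×1
  A^-8: L=5 ×1
Each group contributes A^e * Σ count * d^(L-1):
Powers of d = -A^2 - A^-2: d^2 = A^4 + 2 + A^-4; d^3 = -A^6 - 3*A^2 - 3*A^-2 - A^-6; d^4 = A^8 + 4*A^4 + 6 + 4*A^-4 + A^-8; d^5 = -A^10 - 5*A^6 - 10*A^2 - 10*A^-2 - 5*A^-6 - A^-10.
  A^8 * (d^4) = A^16 + 4*A^12 + 6*A^8 + 4*A^4 + 1
  A^6 * (7*d^3 + d^5) = -A^16 - 12*A^12 - 31*A^8 - 31*A^4 - 12 - A^-4
  A^4 * (20*d^2 + 8*d^4) = 8*A^12 + 52*A^8 + 88*A^4 + 52 + 8*A^-4
  A^2 * (27*d + 28*d^3 + d^5) = -A^12 - 33*A^8 - 121*A^4 - 121 - 33*A^-4 - A^-8
  A^0 * (13 + 48*d^2 + 9*d^4) = 9*A^8 + 84*A^4 + 163 + 84*A^-4 + 9*A^-8
  A^-2 * (27*d + 28*d^3 + d^5) = -A^8 - 33*A^4 - 121 - 121*A^-4 - 33*A^-8 - A^-12
  A^-4 * (20*d^2 + 8*d^4) = 8*A^4 + 52 + 88*A^-4 + 52*A^-8 + 8*A^-12
  A^-6 * (7*d^3 + d^5) = -A^4 - 12 - 31*A^-4 - 31*A^-8 - 12*A^-12 - A^-16
  A^-8 * (d^4) = 1 + 4*A^-4 + 6*A^-8 + 4*A^-12 + A^-16
Summing the groups: <K> = -A^12 + 2*A^8 - 2*A^4 + 3 - 2*A^-4 + 2*A^-8 - A^-12
Normalise by the writhe: (-A^3)^(-w) = (-A^3)^(0) = 1, so f(A) = 1 * <K> = -A^12 + 2*A^8 - 2*A^4 + 3 - 2*A^-4 + 2*A^-8 - A^-12.
Substitute A = t^(-1/4), i.e. A^e → t^(-e/4): V(t) = -t^3 + 2*t^2 - 2*t + 3 - 2*t^-1 + 2*t^-2 - t^-3

Answer: -t^3 + 2*t^2 - 2*t + 3 - 2*t^-1 + 2*t^-2 - t^-3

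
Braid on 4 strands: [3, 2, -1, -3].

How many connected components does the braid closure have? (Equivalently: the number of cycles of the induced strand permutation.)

2

Derivation:
Track the strand permutation on 4 strands, starting from identity.
  step 1: s3 swaps positions 3,4 -> [1 2 4 3]
  step 2: s2 swaps positions 2,3 -> [1 4 2 3]
  step 3: s1^-1 swaps positions 1,2 -> [4 1 2 3]
  step 4: s3^-1 swaps positions 3,4 -> [4 1 3 2]
Final permutation (position -> original strand): [4 1 3 2]
Closure components = cycle count of this permutation = 2.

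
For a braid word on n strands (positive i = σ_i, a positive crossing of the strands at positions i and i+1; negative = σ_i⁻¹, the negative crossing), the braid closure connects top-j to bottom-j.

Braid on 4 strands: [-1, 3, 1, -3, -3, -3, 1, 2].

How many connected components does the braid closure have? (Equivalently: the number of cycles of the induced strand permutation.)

2

Derivation:
Track the strand permutation on 4 strands, starting from identity.
  step 1: s1^-1 swaps positions 1,2 -> [2 1 3 4]
  step 2: s3 swaps positions 3,4 -> [2 1 4 3]
  step 3: s1 swaps positions 1,2 -> [1 2 4 3]
  step 4: s3^-1 swaps positions 3,4 -> [1 2 3 4]
  step 5: s3^-1 swaps positions 3,4 -> [1 2 4 3]
  step 6: s3^-1 swaps positions 3,4 -> [1 2 3 4]
  step 7: s1 swaps positions 1,2 -> [2 1 3 4]
  step 8: s2 swaps positions 2,3 -> [2 3 1 4]
Final permutation (position -> original strand): [2 3 1 4]
Closure components = cycle count of this permutation = 2.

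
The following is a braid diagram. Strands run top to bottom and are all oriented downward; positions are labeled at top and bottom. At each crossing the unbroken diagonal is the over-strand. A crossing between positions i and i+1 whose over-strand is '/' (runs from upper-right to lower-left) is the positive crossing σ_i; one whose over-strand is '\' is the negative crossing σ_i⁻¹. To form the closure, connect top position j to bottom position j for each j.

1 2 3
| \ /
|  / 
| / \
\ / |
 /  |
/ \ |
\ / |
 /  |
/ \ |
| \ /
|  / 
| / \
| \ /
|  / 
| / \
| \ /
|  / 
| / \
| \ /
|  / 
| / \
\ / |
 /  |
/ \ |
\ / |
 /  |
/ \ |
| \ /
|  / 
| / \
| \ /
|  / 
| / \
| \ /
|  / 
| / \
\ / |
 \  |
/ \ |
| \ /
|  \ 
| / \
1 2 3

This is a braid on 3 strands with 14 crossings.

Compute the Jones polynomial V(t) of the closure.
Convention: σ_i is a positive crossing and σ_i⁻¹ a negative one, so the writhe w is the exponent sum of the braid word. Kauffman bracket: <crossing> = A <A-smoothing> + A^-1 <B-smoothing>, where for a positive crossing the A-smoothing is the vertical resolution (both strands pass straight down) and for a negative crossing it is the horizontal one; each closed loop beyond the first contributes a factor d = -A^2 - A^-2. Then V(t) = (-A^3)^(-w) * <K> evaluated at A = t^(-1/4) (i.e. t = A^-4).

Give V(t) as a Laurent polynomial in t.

-t^12 + t^11 - t^10 + t^9 - t^8 + t^6 + t^4

Derivation:
Reading the diagram top to bottom ('/'-over between positions i,i+1 = s_i, '\'-over = s_i^-1): braid word = s2 s1 s1 s2 s2 s2 s2 s1 s1 s2 s2 s2 s1^-1 s2^-1.
The presented braid s2 s1 s1 s2 s2 s2 s2 s1 s1 s2 s2 s2 s1^-1 s2^-1 on 3 strands reduces by inverse Markov moves (closure unchanged at each step):
  Deconjugate: the word is γ·β·γ⁻¹ with γ = s2 s1 (prefix) and γ⁻¹ = s1^-1 s2^-1 (suffix); strip both.
Reduced to β = s1 s2 s2 s2 s2 s1 s1 s2 s2 s2 on 3 strands, 10 crossings.
Compute on β:
Braid: s1 s2 s2 s2 s2 s1 s1 s2 s2 s2 on 3 strands, 10 crossings.
Writhe w = (#positive) - (#negative) = 10 - 0 = 10.
State-sum expansion of <K>. There are 2^10 = 1024 states.
Each crossing splits two ways (0=vertical, 1=horizontal). The state's weight is A^(#A-smoothings - #B-smoothings) * d^(loops - 1).
Tabulate the states by total A-exponent and number of loops L (A-exp: L × count):
  A^10: L=3 ×1
  A^8: L=2 ×10
  A^6: L=1 ×21, L=3 ×24
  A^4: L=2 ×84, L=4 ×36
  A^2: L=1 ×24, L=3 ×151, L=5 ×35
  A^0: L=2 ×72, L=4 ×159, L=6 ×21
  A^-2: L=3 ×98, L=5 ×105, L=7 ×7
  A^-4: L=4 ×76, L=6 ×43, L=8 ×1
  A^-6: L=5 ×35, L=7 ×10
  A^-8: L=6 ×9, L=8 ×1
  A^-10: L=7 ×1
Each group contributes A^e * Σ count * d^(L-1):
Powers of d = -A^2 - A^-2: d^2 = A^4 + 2 + A^-4; d^3 = -A^6 - 3*A^2 - 3*A^-2 - A^-6; d^4 = A^8 + 4*A^4 + 6 + 4*A^-4 + A^-8; d^5 = -A^10 - 5*A^6 - 10*A^2 - 10*A^-2 - 5*A^-6 - A^-10; d^6 = A^12 + 6*A^8 + 15*A^4 + 20 + 15*A^-4 + 6*A^-8 + A^-12; d^7 = -A^14 - 7*A^10 - 21*A^6 - 35*A^2 - 35*A^-2 - 21*A^-6 - 7*A^-10 - A^-14.
  A^10 * (d^2) = A^14 + 2*A^10 + A^6
  A^8 * (10*d) = -10*A^10 - 10*A^6
  A^6 * (21 + 24*d^2) = 24*A^10 + 69*A^6 + 24*A^2
  A^4 * (84*d + 36*d^3) = -36*A^10 - 192*A^6 - 192*A^2 - 36*A^-2
  A^2 * (24 + 151*d^2 + 35*d^4) = 35*A^10 + 291*A^6 + 536*A^2 + 291*A^-2 + 35*A^-6
  A^0 * (72*d + 159*d^3 + 21*d^5) = -21*A^10 - 264*A^6 - 759*A^2 - 759*A^-2 - 264*A^-6 - 21*A^-10
  A^-2 * (98*d^2 + 105*d^4 + 7*d^6) = 7*A^10 + 147*A^6 + 623*A^2 + 966*A^-2 + 623*A^-6 + 147*A^-10 + 7*A^-14
  A^-4 * (76*d^3 + 43*d^5 + d^7) = -A^10 - 50*A^6 - 312*A^2 - 693*A^-2 - 693*A^-6 - 312*A^-10 - 50*A^-14 - A^-18
  A^-6 * (35*d^4 + 10*d^6) = 10*A^6 + 95*A^2 + 290*A^-2 + 410*A^-6 + 290*A^-10 + 95*A^-14 + 10*A^-18
  A^-8 * (9*d^5 + d^7) = -A^6 - 16*A^2 - 66*A^-2 - 125*A^-6 - 125*A^-10 - 66*A^-14 - 16*A^-18 - A^-22
  A^-10 * (d^6) = A^2 + 6*A^-2 + 15*A^-6 + 20*A^-10 + 15*A^-14 + 6*A^-18 + A^-22
Summing the groups: <K> = A^14 + A^6 - A^-2 + A^-6 - A^-10 + A^-14 - A^-18
Normalise by the writhe: (-A^3)^(-w) = (-A^3)^(-10) = A^-30, so f(A) = A^-30 * <K> = A^-16 + A^-24 - A^-32 + A^-36 - A^-40 + A^-44 - A^-48.
Substitute A = t^(-1/4), i.e. A^e → t^(-e/4): V(t) = -t^12 + t^11 - t^10 + t^9 - t^8 + t^6 + t^4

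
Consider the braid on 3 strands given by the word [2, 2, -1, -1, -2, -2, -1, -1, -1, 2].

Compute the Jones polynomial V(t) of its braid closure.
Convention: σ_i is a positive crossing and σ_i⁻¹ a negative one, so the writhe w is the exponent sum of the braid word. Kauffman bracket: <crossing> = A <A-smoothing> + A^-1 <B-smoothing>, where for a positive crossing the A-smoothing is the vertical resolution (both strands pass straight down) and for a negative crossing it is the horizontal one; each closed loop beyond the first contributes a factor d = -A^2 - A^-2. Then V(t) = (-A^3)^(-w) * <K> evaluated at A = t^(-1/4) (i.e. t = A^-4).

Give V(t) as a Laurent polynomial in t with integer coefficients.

-1 + 3*t^-1 - 4*t^-2 + 6*t^-3 - 5*t^-4 + 5*t^-5 - 4*t^-6 + 2*t^-7 - t^-8

Derivation:
Braid: s2 s2 s1^-1 s1^-1 s2^-1 s2^-1 s1^-1 s1^-1 s1^-1 s2 on 3 strands, 10 crossings.
Writhe w = (#positive) - (#negative) = 3 - 7 = -4.
State-sum expansion of <K>. There are 2^10 = 1024 states.
Each crossing splits two ways (0=vertical, 1=horizontal). The state's weight is A^(#A-smoothings - #B-smoothings) * d^(loops - 1).
Tabulate the states by total A-exponent and number of loops L (A-exp: L × count):
  A^10: L=6 ×1
  A^8: L=5 ×10
  A^6: L=4 ×41, L=6 ×4
  A^4: L=3 ×87, L=5 ×32, L=7 ×1
  A^2: L=2 ×97, L=4 ×100, L=6 ×13
  A^0: L=1 ×46, L=3 ×152, L=5 ×52, L=7 ×2
  A^-2: L=2 ×103, L=4 ×96, L=6 ×11
  A^-4: L=1 ×15, L=3 ×79, L=5 ×26
  A^-6: L=2 ×18, L=4 ×26, L=6 ×1
  A^-8: L=3 ×8, L=5 ×2
  A^-10: L=4 ×1
Each group contributes A^e * Σ count * d^(L-1):
Powers of d = -A^2 - A^-2: d^2 = A^4 + 2 + A^-4; d^3 = -A^6 - 3*A^2 - 3*A^-2 - A^-6; d^4 = A^8 + 4*A^4 + 6 + 4*A^-4 + A^-8; d^5 = -A^10 - 5*A^6 - 10*A^2 - 10*A^-2 - 5*A^-6 - A^-10; d^6 = A^12 + 6*A^8 + 15*A^4 + 20 + 15*A^-4 + 6*A^-8 + A^-12.
  A^10 * (d^5) = -A^20 - 5*A^16 - 10*A^12 - 10*A^8 - 5*A^4 - 1
  A^8 * (10*d^4) = 10*A^16 + 40*A^12 + 60*A^8 + 40*A^4 + 10
  A^6 * (41*d^3 + 4*d^5) = -4*A^16 - 61*A^12 - 163*A^8 - 163*A^4 - 61 - 4*A^-4
  A^4 * (87*d^2 + 32*d^4 + d^6) = A^16 + 38*A^12 + 230*A^8 + 386*A^4 + 230 + 38*A^-4 + A^-8
  A^2 * (97*d + 100*d^3 + 13*d^5) = -13*A^12 - 165*A^8 - 527*A^4 - 527 - 165*A^-4 - 13*A^-8
  A^0 * (46 + 152*d^2 + 52*d^4 + 2*d^6) = 2*A^12 + 64*A^8 + 390*A^4 + 702 + 390*A^-4 + 64*A^-8 + 2*A^-12
  A^-2 * (103*d + 96*d^3 + 11*d^5) = -11*A^8 - 151*A^4 - 501 - 501*A^-4 - 151*A^-8 - 11*A^-12
  A^-4 * (15 + 79*d^2 + 26*d^4) = 26*A^4 + 183 + 329*A^-4 + 183*A^-8 + 26*A^-12
  A^-6 * (18*d + 26*d^3 + d^5) = -A^4 - 31 - 106*A^-4 - 106*A^-8 - 31*A^-12 - A^-16
  A^-8 * (8*d^2 + 2*d^4) = 2 + 16*A^-4 + 28*A^-8 + 16*A^-12 + 2*A^-16
  A^-10 * (d^3) = -A^-4 - 3*A^-8 - 3*A^-12 - A^-16
Summing the groups: <K> = -A^20 + 2*A^16 - 4*A^12 + 5*A^8 - 5*A^4 + 6 - 4*A^-4 + 3*A^-8 - A^-12
Normalise by the writhe: (-A^3)^(-w) = (-A^3)^(4) = A^12, so f(A) = A^12 * <K> = -A^32 + 2*A^28 - 4*A^24 + 5*A^20 - 5*A^16 + 6*A^12 - 4*A^8 + 3*A^4 - 1.
Substitute A = t^(-1/4), i.e. A^e → t^(-e/4): V(t) = -1 + 3*t^-1 - 4*t^-2 + 6*t^-3 - 5*t^-4 + 5*t^-5 - 4*t^-6 + 2*t^-7 - t^-8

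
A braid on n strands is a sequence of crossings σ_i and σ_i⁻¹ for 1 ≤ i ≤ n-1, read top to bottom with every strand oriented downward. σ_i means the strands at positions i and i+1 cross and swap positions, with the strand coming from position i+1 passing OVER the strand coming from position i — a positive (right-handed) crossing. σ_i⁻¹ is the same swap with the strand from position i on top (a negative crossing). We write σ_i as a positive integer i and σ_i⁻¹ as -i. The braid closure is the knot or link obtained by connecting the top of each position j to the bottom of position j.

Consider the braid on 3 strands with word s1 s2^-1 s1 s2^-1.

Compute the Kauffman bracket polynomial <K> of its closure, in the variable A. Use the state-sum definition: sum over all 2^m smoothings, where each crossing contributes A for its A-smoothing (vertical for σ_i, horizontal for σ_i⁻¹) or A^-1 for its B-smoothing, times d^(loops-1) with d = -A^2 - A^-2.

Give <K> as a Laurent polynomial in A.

Braid: s1 s2^-1 s1 s2^-1 on 3 strands, 4 crossings.
Writhe w = (#positive) - (#negative) = 2 - 2 = 0.
State-sum expansion of <K>. There are 2^4 = 16 states.
Each crossing splits two ways (0=vertical, 1=horizontal). The state's weight is A^(#A-smoothings - #B-smoothings) * d^(loops - 1).
  state 0000: A-exp=+0, loops=3, term = A^0 * d^2
  state 0001: A-exp=+2, loops=2, term = A^2 * d^1
  state 0010: A-exp=-2, loops=2, term = A^-2 * d^1
  state 0011: A-exp=+0, loops=1, term = A^0 * d^0
  state 0100: A-exp=+2, loops=2, term = A^2 * d^1
  state 0101: A-exp=+4, loops=3, term = A^4 * d^2
  state 0110: A-exp=+0, loops=1, term = A^0 * d^0
  state 0111: A-exp=+2, loops=2, term = A^2 * d^1
  state 1000: A-exp=-2, loops=2, term = A^-2 * d^1
  state 1001: A-exp=+0, loops=1, term = A^0 * d^0
  state 1010: A-exp=-4, loops=3, term = A^-4 * d^2
  state 1011: A-exp=-2, loops=2, term = A^-2 * d^1
  state 1100: A-exp=+0, loops=1, term = A^0 * d^0
  state 1101: A-exp=+2, loops=2, term = A^2 * d^1
  state 1110: A-exp=-2, loops=2, term = A^-2 * d^1
  state 1111: A-exp=+0, loops=1, term = A^0 * d^0
Collect the terms by A-exponent (count of states per loop number):
Powers of d = -A^2 - A^-2: d^2 = A^4 + 2 + A^-4.
  A^4 * (d^2) = A^8 + 2*A^4 + 1
  A^2 * (4*d) = -4*A^4 - 4
  A^0 * (5 + d^2) = A^4 + 7 + A^-4
  A^-2 * (4*d) = -4 - 4*A^-4
  A^-4 * (d^2) = 1 + 2*A^-4 + A^-8
Summing the groups: <K> = A^8 - A^4 + 1 - A^-4 + A^-8

Answer: A^8 - A^4 + 1 - A^-4 + A^-8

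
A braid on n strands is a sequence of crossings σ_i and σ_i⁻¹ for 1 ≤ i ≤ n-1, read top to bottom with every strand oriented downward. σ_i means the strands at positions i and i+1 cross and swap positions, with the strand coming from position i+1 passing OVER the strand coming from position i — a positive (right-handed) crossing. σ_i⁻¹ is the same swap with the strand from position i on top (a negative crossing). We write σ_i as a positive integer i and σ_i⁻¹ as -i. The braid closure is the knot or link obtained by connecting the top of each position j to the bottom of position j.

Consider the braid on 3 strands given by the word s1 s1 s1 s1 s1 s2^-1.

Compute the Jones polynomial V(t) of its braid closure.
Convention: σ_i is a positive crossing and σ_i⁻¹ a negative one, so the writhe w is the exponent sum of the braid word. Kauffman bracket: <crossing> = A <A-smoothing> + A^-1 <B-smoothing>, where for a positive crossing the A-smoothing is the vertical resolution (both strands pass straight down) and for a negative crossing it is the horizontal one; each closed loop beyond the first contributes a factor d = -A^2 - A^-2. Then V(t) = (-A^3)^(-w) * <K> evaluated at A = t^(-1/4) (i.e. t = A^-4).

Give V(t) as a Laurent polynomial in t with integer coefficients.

-t^7 + t^6 - t^5 + t^4 + t^2

Derivation:
The presented braid s1 s1 s1 s1 s1 s2^-1 on 3 strands reduces by inverse Markov moves (closure unchanged at each step):
  Destabilize: the word has the form β·s2^-1 where s2^-1 occurs only as the final letter (β ∈ B_2); drop it and the last strand → 2 strands.
Reduced to β = s1 s1 s1 s1 s1 on 2 strands, 5 crossings.
Compute on β:
Braid: s1 s1 s1 s1 s1 on 2 strands, 5 crossings.
Writhe w = (#positive) - (#negative) = 5 - 0 = 5.
Computing the Kauffman bracket via state sum. There are 2^5 = 32 states.
For each crossing: s=0 is the vertical smoothing, s=1 horizontal. Crossing k contributes A^(sign_k * (1 - 2*s_k)); loop factor d = -A^2 - A^-2.
  state 00000: A-exp=+5, loops=2, term = A^5 * d^1
  state 00001: A-exp=+3, loops=1, term = A^3 * d^0
  state 00010: A-exp=+3, loops=1, term = A^3 * d^0
  state 00011: A-exp=+1, loops=2, term = A^1 * d^1
  state 00100: A-exp=+3, loops=1, term = A^3 * d^0
  state 00101: A-exp=+1, loops=2, term = A^1 * d^1
  state 00110: A-exp=+1, loops=2, term = A^1 * d^1
  state 00111: A-exp=-1, loops=3, term = A^-1 * d^2
  state 01000: A-exp=+3, loops=1, term = A^3 * d^0
  state 01001: A-exp=+1, loops=2, term = A^1 * d^1
  state 01010: A-exp=+1, loops=2, term = A^1 * d^1
  state 01011: A-exp=-1, loops=3, term = A^-1 * d^2
  state 01100: A-exp=+1, loops=2, term = A^1 * d^1
  state 01101: A-exp=-1, loops=3, term = A^-1 * d^2
  state 01110: A-exp=-1, loops=3, term = A^-1 * d^2
  state 01111: A-exp=-3, loops=4, term = A^-3 * d^3
  state 10000: A-exp=+3, loops=1, term = A^3 * d^0
  state 10001: A-exp=+1, loops=2, term = A^1 * d^1
  state 10010: A-exp=+1, loops=2, term = A^1 * d^1
  state 10011: A-exp=-1, loops=3, term = A^-1 * d^2
  state 10100: A-exp=+1, loops=2, term = A^1 * d^1
  state 10101: A-exp=-1, loops=3, term = A^-1 * d^2
  state 10110: A-exp=-1, loops=3, term = A^-1 * d^2
  state 10111: A-exp=-3, loops=4, term = A^-3 * d^3
  state 11000: A-exp=+1, loops=2, term = A^1 * d^1
  state 11001: A-exp=-1, loops=3, term = A^-1 * d^2
  state 11010: A-exp=-1, loops=3, term = A^-1 * d^2
  state 11011: A-exp=-3, loops=4, term = A^-3 * d^3
  state 11100: A-exp=-1, loops=3, term = A^-1 * d^2
  state 11101: A-exp=-3, loops=4, term = A^-3 * d^3
  state 11110: A-exp=-3, loops=4, term = A^-3 * d^3
  state 11111: A-exp=-5, loops=5, term = A^-5 * d^4
Collect the terms by A-exponent (count of states per loop number):
Powers of d = -A^2 - A^-2: d^2 = A^4 + 2 + A^-4; d^3 = -A^6 - 3*A^2 - 3*A^-2 - A^-6; d^4 = A^8 + 4*A^4 + 6 + 4*A^-4 + A^-8.
  A^5 * (d) = -A^7 - A^3
  A^3 * (5) = 5*A^3
  A^1 * (10*d) = -10*A^3 - 10*A^-1
  A^-1 * (10*d^2) = 10*A^3 + 20*A^-1 + 10*A^-5
  A^-3 * (5*d^3) = -5*A^3 - 15*A^-1 - 15*A^-5 - 5*A^-9
  A^-5 * (d^4) = A^3 + 4*A^-1 + 6*A^-5 + 4*A^-9 + A^-13
Summing the groups: <K> = -A^7 - A^-1 + A^-5 - A^-9 + A^-13
Normalise by the writhe: (-A^3)^(-w) = (-A^3)^(-5) = -A^-15, so f(A) = -A^-15 * <K> = A^-8 + A^-16 - A^-20 + A^-24 - A^-28.
Substitute A = t^(-1/4), i.e. A^e → t^(-e/4): V(t) = -t^7 + t^6 - t^5 + t^4 + t^2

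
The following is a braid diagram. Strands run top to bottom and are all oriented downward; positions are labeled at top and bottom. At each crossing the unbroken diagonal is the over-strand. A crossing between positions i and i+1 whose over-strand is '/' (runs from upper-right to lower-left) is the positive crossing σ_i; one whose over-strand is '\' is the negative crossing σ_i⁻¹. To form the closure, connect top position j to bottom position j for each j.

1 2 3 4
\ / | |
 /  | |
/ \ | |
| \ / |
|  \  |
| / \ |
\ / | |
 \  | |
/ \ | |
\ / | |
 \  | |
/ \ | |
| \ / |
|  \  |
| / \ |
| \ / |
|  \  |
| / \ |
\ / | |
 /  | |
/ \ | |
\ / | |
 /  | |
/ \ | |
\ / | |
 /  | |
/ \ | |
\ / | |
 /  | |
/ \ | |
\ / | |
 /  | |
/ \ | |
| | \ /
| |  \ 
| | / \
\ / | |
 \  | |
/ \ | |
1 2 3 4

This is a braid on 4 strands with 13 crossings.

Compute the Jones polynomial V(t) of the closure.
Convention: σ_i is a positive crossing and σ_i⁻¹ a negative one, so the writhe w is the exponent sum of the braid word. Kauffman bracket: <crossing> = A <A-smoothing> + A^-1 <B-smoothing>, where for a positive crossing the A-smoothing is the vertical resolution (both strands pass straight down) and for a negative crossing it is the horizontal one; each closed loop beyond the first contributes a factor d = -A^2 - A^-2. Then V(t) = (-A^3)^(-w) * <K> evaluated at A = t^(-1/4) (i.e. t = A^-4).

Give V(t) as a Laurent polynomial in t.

Reading the diagram top to bottom ('/'-over between positions i,i+1 = s_i, '\'-over = s_i^-1): braid word = s1 s2^-1 s1^-1 s1^-1 s2^-1 s2^-1 s1 s1 s1 s1 s1 s3^-1 s1^-1.
The presented braid s1 s2^-1 s1^-1 s1^-1 s2^-1 s2^-1 s1 s1 s1 s1 s1 s3^-1 s1^-1 on 4 strands reduces by inverse Markov moves (closure unchanged at each step):
  Deconjugate: the word is γ·β·γ⁻¹ with γ = s1 (prefix) and γ⁻¹ = s1^-1 (suffix); strip both.
  Destabilize: the word has the form β·s3^-1 where s3^-1 occurs only as the final letter (β ∈ B_3); drop it and the last strand → 3 strands.
Reduced to β = s2^-1 s1^-1 s1^-1 s2^-1 s2^-1 s1 s1 s1 s1 s1 on 3 strands, 10 crossings.
Compute on β:
Braid: s2^-1 s1^-1 s1^-1 s2^-1 s2^-1 s1 s1 s1 s1 s1 on 3 strands, 10 crossings.
Writhe w = (#positive) - (#negative) = 5 - 5 = 0.
Enumerate smoothing states for the bracket polynomial. There are 2^10 = 1024 states.
For each crossing: s=0 is the vertical smoothing, s=1 horizontal. Crossing k contributes A^(sign_k * (1 - 2*s_k)); loop factor d = -A^2 - A^-2.
Tabulate the states by total A-exponent and number of loops L (A-exp: L × count):
  A^10: L=4 ×1
  A^8: L=3 ×10
  A^6: L=2 ×29, L=4 ×16
  A^4: L=1 ×26, L=3 ×74, L=5 ×20
  A^2: L=2 ×90, L=4 ×105, L=6 ×15
  A^0: L=1 ×15, L=3 ×141, L=5 ×90, L=7 ×6
  A^-2: L=2 ×35, L=4 ×130, L=6 ×44, L=8 ×1
  A^-4: L=3 ×40, L=5 ×69, L=7 ×11
  A^-6: L=4 ×25, L=6 ×19, L=8 ×1
  A^-8: L=5 ×8, L=7 ×2
  A^-10: L=6 ×1
Each group contributes A^e * Σ count * d^(L-1):
Powers of d = -A^2 - A^-2: d^2 = A^4 + 2 + A^-4; d^3 = -A^6 - 3*A^2 - 3*A^-2 - A^-6; d^4 = A^8 + 4*A^4 + 6 + 4*A^-4 + A^-8; d^5 = -A^10 - 5*A^6 - 10*A^2 - 10*A^-2 - 5*A^-6 - A^-10; d^6 = A^12 + 6*A^8 + 15*A^4 + 20 + 15*A^-4 + 6*A^-8 + A^-12; d^7 = -A^14 - 7*A^10 - 21*A^6 - 35*A^2 - 35*A^-2 - 21*A^-6 - 7*A^-10 - A^-14.
  A^10 * (d^3) = -A^16 - 3*A^12 - 3*A^8 - A^4
  A^8 * (10*d^2) = 10*A^12 + 20*A^8 + 10*A^4
  A^6 * (29*d + 16*d^3) = -16*A^12 - 77*A^8 - 77*A^4 - 16
  A^4 * (26 + 74*d^2 + 20*d^4) = 20*A^12 + 154*A^8 + 294*A^4 + 154 + 20*A^-4
  A^2 * (90*d + 105*d^3 + 15*d^5) = -15*A^12 - 180*A^8 - 555*A^4 - 555 - 180*A^-4 - 15*A^-8
  A^0 * (15 + 141*d^2 + 90*d^4 + 6*d^6) = 6*A^12 + 126*A^8 + 591*A^4 + 957 + 591*A^-4 + 126*A^-8 + 6*A^-12
  A^-2 * (35*d + 130*d^3 + 44*d^5 + d^7) = -A^12 - 51*A^8 - 371*A^4 - 900 - 900*A^-4 - 371*A^-8 - 51*A^-12 - A^-16
  A^-4 * (40*d^2 + 69*d^4 + 11*d^6) = 11*A^8 + 135*A^4 + 481 + 714*A^-4 + 481*A^-8 + 135*A^-12 + 11*A^-16
  A^-6 * (25*d^3 + 19*d^5 + d^7) = -A^8 - 26*A^4 - 141 - 300*A^-4 - 300*A^-8 - 141*A^-12 - 26*A^-16 - A^-20
  A^-8 * (8*d^4 + 2*d^6) = 2*A^4 + 20 + 62*A^-4 + 88*A^-8 + 62*A^-12 + 20*A^-16 + 2*A^-20
  A^-10 * (d^5) = -1 - 5*A^-4 - 10*A^-8 - 10*A^-12 - 5*A^-16 - A^-20
Summing the groups: <K> = -A^16 + A^12 - A^8 + 2*A^4 - 1 + 2*A^-4 - A^-8 + A^-12 - A^-16
Normalise by the writhe: (-A^3)^(-w) = (-A^3)^(0) = 1, so f(A) = 1 * <K> = -A^16 + A^12 - A^8 + 2*A^4 - 1 + 2*A^-4 - A^-8 + A^-12 - A^-16.
Substitute A = t^(-1/4), i.e. A^e → t^(-e/4): V(t) = -t^4 + t^3 - t^2 + 2*t - 1 + 2*t^-1 - t^-2 + t^-3 - t^-4

Answer: -t^4 + t^3 - t^2 + 2*t - 1 + 2*t^-1 - t^-2 + t^-3 - t^-4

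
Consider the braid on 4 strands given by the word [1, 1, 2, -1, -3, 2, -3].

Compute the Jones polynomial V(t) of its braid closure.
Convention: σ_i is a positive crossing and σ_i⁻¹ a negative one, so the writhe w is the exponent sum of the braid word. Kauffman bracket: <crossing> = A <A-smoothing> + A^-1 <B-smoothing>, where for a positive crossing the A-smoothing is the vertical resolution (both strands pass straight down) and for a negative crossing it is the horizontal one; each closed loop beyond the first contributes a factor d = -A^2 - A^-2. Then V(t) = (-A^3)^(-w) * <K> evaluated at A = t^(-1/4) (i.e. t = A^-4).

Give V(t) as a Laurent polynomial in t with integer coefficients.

Braid: s1 s1 s2 s1^-1 s3^-1 s2 s3^-1 on 4 strands, 7 crossings.
Writhe w = (#positive) - (#negative) = 4 - 3 = 1.
State-sum expansion of <K>. There are 2^7 = 128 states.
For each crossing: s=0 is the vertical smoothing, s=1 horizontal. Crossing k contributes A^(sign_k * (1 - 2*s_k)); loop factor d = -A^2 - A^-2.
Tabulate the states by total A-exponent and number of loops L (A-exp: L × count):
  A^7: L=3 ×1
  A^5: L=2 ×4, L=4 ×3
  A^3: L=1 ×5, L=3 ×15, L=5 ×1
  A^1: L=2 ×27, L=4 ×8
  A^-1: L=1 ×14, L=3 ×20, L=5 ×1
  A^-3: L=2 ×17, L=4 ×4
  A^-5: L=3 ×7
  A^-7: L=4 ×1
Each group contributes A^e * Σ count * d^(L-1):
Powers of d = -A^2 - A^-2: d^2 = A^4 + 2 + A^-4; d^3 = -A^6 - 3*A^2 - 3*A^-2 - A^-6; d^4 = A^8 + 4*A^4 + 6 + 4*A^-4 + A^-8.
  A^7 * (d^2) = A^11 + 2*A^7 + A^3
  A^5 * (4*d + 3*d^3) = -3*A^11 - 13*A^7 - 13*A^3 - 3*A^-1
  A^3 * (5 + 15*d^2 + d^4) = A^11 + 19*A^7 + 41*A^3 + 19*A^-1 + A^-5
  A^1 * (27*d + 8*d^3) = -8*A^7 - 51*A^3 - 51*A^-1 - 8*A^-5
  A^-1 * (14 + 20*d^2 + d^4) = A^7 + 24*A^3 + 60*A^-1 + 24*A^-5 + A^-9
  A^-3 * (17*d + 4*d^3) = -4*A^3 - 29*A^-1 - 29*A^-5 - 4*A^-9
  A^-5 * (7*d^2) = 7*A^-1 + 14*A^-5 + 7*A^-9
  A^-7 * (d^3) = -A^-1 - 3*A^-5 - 3*A^-9 - A^-13
Summing the groups: <K> = -A^11 + A^7 - 2*A^3 + 2*A^-1 - A^-5 + A^-9 - A^-13
Normalise by the writhe: (-A^3)^(-w) = (-A^3)^(-1) = -A^-3, so f(A) = -A^-3 * <K> = A^8 - A^4 + 2 - 2*A^-4 + A^-8 - A^-12 + A^-16.
Substitute A = t^(-1/4), i.e. A^e → t^(-e/4): V(t) = t^4 - t^3 + t^2 - 2*t + 2 - t^-1 + t^-2

Answer: t^4 - t^3 + t^2 - 2*t + 2 - t^-1 + t^-2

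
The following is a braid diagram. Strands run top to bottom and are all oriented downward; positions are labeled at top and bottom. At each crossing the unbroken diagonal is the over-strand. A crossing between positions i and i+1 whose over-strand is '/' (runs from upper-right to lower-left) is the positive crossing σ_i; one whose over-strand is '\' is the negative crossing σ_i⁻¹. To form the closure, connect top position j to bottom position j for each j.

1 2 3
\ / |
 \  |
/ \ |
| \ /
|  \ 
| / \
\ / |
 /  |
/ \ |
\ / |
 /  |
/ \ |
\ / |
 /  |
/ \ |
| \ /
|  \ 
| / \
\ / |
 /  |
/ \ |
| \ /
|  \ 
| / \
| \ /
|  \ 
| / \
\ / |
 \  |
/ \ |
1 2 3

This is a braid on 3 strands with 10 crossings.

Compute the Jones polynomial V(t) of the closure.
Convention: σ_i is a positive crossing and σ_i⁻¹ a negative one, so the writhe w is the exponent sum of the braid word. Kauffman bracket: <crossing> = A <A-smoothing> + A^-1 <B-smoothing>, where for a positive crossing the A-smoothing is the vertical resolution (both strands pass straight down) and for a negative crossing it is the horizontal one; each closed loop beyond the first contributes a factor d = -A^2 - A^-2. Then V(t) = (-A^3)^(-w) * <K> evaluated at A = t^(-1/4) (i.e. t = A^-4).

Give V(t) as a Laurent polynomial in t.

t^2 - 2*t + 3 - 3*t^-1 + 4*t^-2 - 3*t^-3 + 2*t^-4 - 2*t^-5 + t^-6

Derivation:
Reading the diagram top to bottom ('/'-over between positions i,i+1 = s_i, '\'-over = s_i^-1): braid word = s1^-1 s2^-1 s1 s1 s1 s2^-1 s1 s2^-1 s2^-1 s1^-1.
Braid: s1^-1 s2^-1 s1 s1 s1 s2^-1 s1 s2^-1 s2^-1 s1^-1 on 3 strands, 10 crossings.
Writhe w = (#positive) - (#negative) = 4 - 6 = -2.
Enumerate smoothing states for the bracket polynomial. There are 2^10 = 1024 states.
Smooth each crossing (0=||, 1=⌣⌢); contribution A^(Σ sign_k(1-2s_k)) * d^(L-1).
Tabulate the states by total A-exponent and number of loops L (A-exp: L × count):
  A^10: L=5 ×1
  A^8: L=4 ×10
  A^6: L=3 ×38, L=5 ×7
  A^4: L=2 ×67, L=4 ×49, L=6 ×4
  A^2: L=1 ×46, L=3 ×130, L=5 ×33, L=7 ×1
  A^0: L=2 ×131, L=4 ×110, L=6 ×11
  A^-2: L=1 ×25, L=3 ×133, L=5 ×51, L=7 ×1
  A^-4: L=2 ×37, L=4 ×72, L=6 ×11
  A^-6: L=3 ×25, L=5 ×19, L=7 ×1
  A^-8: L=4 ×8, L=6 ×2
  A^-10: L=5 ×1
Each group contributes A^e * Σ count * d^(L-1):
Powers of d = -A^2 - A^-2: d^2 = A^4 + 2 + A^-4; d^3 = -A^6 - 3*A^2 - 3*A^-2 - A^-6; d^4 = A^8 + 4*A^4 + 6 + 4*A^-4 + A^-8; d^5 = -A^10 - 5*A^6 - 10*A^2 - 10*A^-2 - 5*A^-6 - A^-10; d^6 = A^12 + 6*A^8 + 15*A^4 + 20 + 15*A^-4 + 6*A^-8 + A^-12.
  A^10 * (d^4) = A^18 + 4*A^14 + 6*A^10 + 4*A^6 + A^2
  A^8 * (10*d^3) = -10*A^14 - 30*A^10 - 30*A^6 - 10*A^2
  A^6 * (38*d^2 + 7*d^4) = 7*A^14 + 66*A^10 + 118*A^6 + 66*A^2 + 7*A^-2
  A^4 * (67*d + 49*d^3 + 4*d^5) = -4*A^14 - 69*A^10 - 254*A^6 - 254*A^2 - 69*A^-2 - 4*A^-6
  A^2 * (46 + 130*d^2 + 33*d^4 + d^6) = A^14 + 39*A^10 + 277*A^6 + 524*A^2 + 277*A^-2 + 39*A^-6 + A^-10
  A^0 * (131*d + 110*d^3 + 11*d^5) = -11*A^10 - 165*A^6 - 571*A^2 - 571*A^-2 - 165*A^-6 - 11*A^-10
  A^-2 * (25 + 133*d^2 + 51*d^4 + d^6) = A^10 + 57*A^6 + 352*A^2 + 617*A^-2 + 352*A^-6 + 57*A^-10 + A^-14
  A^-4 * (37*d + 72*d^3 + 11*d^5) = -11*A^6 - 127*A^2 - 363*A^-2 - 363*A^-6 - 127*A^-10 - 11*A^-14
  A^-6 * (25*d^2 + 19*d^4 + d^6) = A^6 + 25*A^2 + 116*A^-2 + 184*A^-6 + 116*A^-10 + 25*A^-14 + A^-18
  A^-8 * (8*d^3 + 2*d^5) = -2*A^2 - 18*A^-2 - 44*A^-6 - 44*A^-10 - 18*A^-14 - 2*A^-18
  A^-10 * (d^4) = A^-2 + 4*A^-6 + 6*A^-10 + 4*A^-14 + A^-18
Summing the groups: <K> = A^18 - 2*A^14 + 2*A^10 - 3*A^6 + 4*A^2 - 3*A^-2 + 3*A^-6 - 2*A^-10 + A^-14
Normalise by the writhe: (-A^3)^(-w) = (-A^3)^(2) = A^6, so f(A) = A^6 * <K> = A^24 - 2*A^20 + 2*A^16 - 3*A^12 + 4*A^8 - 3*A^4 + 3 - 2*A^-4 + A^-8.
Substitute A = t^(-1/4), i.e. A^e → t^(-e/4): V(t) = t^2 - 2*t + 3 - 3*t^-1 + 4*t^-2 - 3*t^-3 + 2*t^-4 - 2*t^-5 + t^-6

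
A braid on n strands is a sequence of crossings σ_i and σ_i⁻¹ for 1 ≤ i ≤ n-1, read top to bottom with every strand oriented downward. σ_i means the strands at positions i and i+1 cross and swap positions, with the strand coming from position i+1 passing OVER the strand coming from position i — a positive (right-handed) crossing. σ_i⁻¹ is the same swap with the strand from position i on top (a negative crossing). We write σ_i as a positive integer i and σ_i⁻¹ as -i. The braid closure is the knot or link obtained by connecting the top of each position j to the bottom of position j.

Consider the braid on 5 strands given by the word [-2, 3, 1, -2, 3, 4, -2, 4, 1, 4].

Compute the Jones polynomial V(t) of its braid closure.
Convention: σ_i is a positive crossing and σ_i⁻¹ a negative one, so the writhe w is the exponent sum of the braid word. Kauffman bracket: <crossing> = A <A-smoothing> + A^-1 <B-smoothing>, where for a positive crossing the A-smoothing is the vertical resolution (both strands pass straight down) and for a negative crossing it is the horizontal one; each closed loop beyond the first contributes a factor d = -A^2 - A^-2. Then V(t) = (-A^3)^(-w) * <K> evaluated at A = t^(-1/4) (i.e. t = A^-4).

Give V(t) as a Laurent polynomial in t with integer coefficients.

-t^8 + 3*t^7 - 5*t^6 + 8*t^5 - 10*t^4 + 10*t^3 - 10*t^2 + 8*t - 4 + 3*t^-1 - t^-2

Derivation:
Braid: s2^-1 s3 s1 s2^-1 s3 s4 s2^-1 s4 s1 s4 on 5 strands, 10 crossings.
Writhe w = (#positive) - (#negative) = 7 - 3 = 4.
State-sum expansion of <K>. There are 2^10 = 1024 states.
Smooth each crossing (0=||, 1=⌣⌢); contribution A^(Σ sign_k(1-2s_k)) * d^(L-1).
Tabulate the states by total A-exponent and number of loops L (A-exp: L × count):
  A^10: L=6 ×1
  A^8: L=5 ×10
  A^6: L=4 ×42, L=6 ×3
  A^4: L=3 ×95, L=5 ×24, L=7 ×1
  A^2: L=2 ×117, L=4 ×86, L=6 ×7
  A^0: L=1 ×63, L=3 ×157, L=5 ×32
  A^-2: L=2 ×120, L=4 ×87, L=6 ×3
  A^-4: L=3 ×99, L=5 ×21
  A^-6: L=4 ×43, L=6 ×2
  A^-8: L=5 ×10
  A^-10: L=6 ×1
Each group contributes A^e * Σ count * d^(L-1):
Powers of d = -A^2 - A^-2: d^2 = A^4 + 2 + A^-4; d^3 = -A^6 - 3*A^2 - 3*A^-2 - A^-6; d^4 = A^8 + 4*A^4 + 6 + 4*A^-4 + A^-8; d^5 = -A^10 - 5*A^6 - 10*A^2 - 10*A^-2 - 5*A^-6 - A^-10; d^6 = A^12 + 6*A^8 + 15*A^4 + 20 + 15*A^-4 + 6*A^-8 + A^-12.
  A^10 * (d^5) = -A^20 - 5*A^16 - 10*A^12 - 10*A^8 - 5*A^4 - 1
  A^8 * (10*d^4) = 10*A^16 + 40*A^12 + 60*A^8 + 40*A^4 + 10
  A^6 * (42*d^3 + 3*d^5) = -3*A^16 - 57*A^12 - 156*A^8 - 156*A^4 - 57 - 3*A^-4
  A^4 * (95*d^2 + 24*d^4 + d^6) = A^16 + 30*A^12 + 206*A^8 + 354*A^4 + 206 + 30*A^-4 + A^-8
  A^2 * (117*d + 86*d^3 + 7*d^5) = -7*A^12 - 121*A^8 - 445*A^4 - 445 - 121*A^-4 - 7*A^-8
  A^0 * (63 + 157*d^2 + 32*d^4) = 32*A^8 + 285*A^4 + 569 + 285*A^-4 + 32*A^-8
  A^-2 * (120*d + 87*d^3 + 3*d^5) = -3*A^8 - 102*A^4 - 411 - 411*A^-4 - 102*A^-8 - 3*A^-12
  A^-4 * (99*d^2 + 21*d^4) = 21*A^4 + 183 + 324*A^-4 + 183*A^-8 + 21*A^-12
  A^-6 * (43*d^3 + 2*d^5) = -2*A^4 - 53 - 149*A^-4 - 149*A^-8 - 53*A^-12 - 2*A^-16
  A^-8 * (10*d^4) = 10 + 40*A^-4 + 60*A^-8 + 40*A^-12 + 10*A^-16
  A^-10 * (d^5) = -1 - 5*A^-4 - 10*A^-8 - 10*A^-12 - 5*A^-16 - A^-20
Summing the groups: <K> = -A^20 + 3*A^16 - 4*A^12 + 8*A^8 - 10*A^4 + 10 - 10*A^-4 + 8*A^-8 - 5*A^-12 + 3*A^-16 - A^-20
Normalise by the writhe: (-A^3)^(-w) = (-A^3)^(-4) = A^-12, so f(A) = A^-12 * <K> = -A^8 + 3*A^4 - 4 + 8*A^-4 - 10*A^-8 + 10*A^-12 - 10*A^-16 + 8*A^-20 - 5*A^-24 + 3*A^-28 - A^-32.
Substitute A = t^(-1/4), i.e. A^e → t^(-e/4): V(t) = -t^8 + 3*t^7 - 5*t^6 + 8*t^5 - 10*t^4 + 10*t^3 - 10*t^2 + 8*t - 4 + 3*t^-1 - t^-2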